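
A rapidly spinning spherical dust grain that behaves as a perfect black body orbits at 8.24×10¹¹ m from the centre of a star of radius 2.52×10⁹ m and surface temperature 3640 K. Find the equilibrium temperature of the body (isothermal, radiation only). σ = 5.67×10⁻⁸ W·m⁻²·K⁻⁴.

T ≈ 142 K

The star's surface emits σT_*⁴; at distance d the flux is S = σT_*⁴(R_*/d)².
S = 5.67×10⁻⁸·(3640)⁴·(2.52×10⁹/8.24×10¹¹)² = 93.10 W/m².
For an isothermal sphere T⁴ = (1−a)S/(4σ) = 4.105×10⁸ K⁴.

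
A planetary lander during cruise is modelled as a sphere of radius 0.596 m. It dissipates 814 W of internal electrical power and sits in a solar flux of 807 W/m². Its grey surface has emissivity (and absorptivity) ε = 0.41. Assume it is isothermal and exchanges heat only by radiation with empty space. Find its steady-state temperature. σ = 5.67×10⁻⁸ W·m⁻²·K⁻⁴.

T ≈ 327 K

At steady state, absorbed solar power + internal power = radiated power.
Absorbed: α·S·A_cross = 0.41·807·1.116 = 369.2 W (cross-section πr²).
Total input = 369.2 + 814 = 1183 W.
Radiated: εσ·A_surf·T⁴ with A_surf = 4πr² = 4.464 m².
T⁴ = 1183/(0.41·5.67×10⁻⁸·4.464) = 1.140×10¹⁰ K⁴.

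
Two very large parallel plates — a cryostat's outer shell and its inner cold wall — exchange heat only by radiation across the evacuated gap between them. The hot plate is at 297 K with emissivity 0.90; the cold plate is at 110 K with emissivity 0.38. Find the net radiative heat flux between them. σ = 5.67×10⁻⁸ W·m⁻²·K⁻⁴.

q ≈ 158 W/m²

For two infinite grey parallel plates, q = σ(T₁⁴ − T₂⁴)/(1/ε₁ + 1/ε₂ − 1).
T₁⁴ − T₂⁴ = 7.781×10⁹ − 1.464×10⁸ = 7.634×10⁹ K⁴.
1/ε₁ + 1/ε₂ − 1 = 1.111 + 2.632 − 1 = 2.743.
q = 5.67×10⁻⁸ × 7.634×10⁹ / 2.743.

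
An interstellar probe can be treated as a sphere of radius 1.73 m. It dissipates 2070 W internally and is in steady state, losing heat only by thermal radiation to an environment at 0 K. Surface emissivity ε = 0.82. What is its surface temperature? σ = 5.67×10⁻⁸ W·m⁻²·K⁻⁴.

T ≈ 185 K

Steady state: internal power = radiated power, P = εσA T⁴.
Radiating area A = 4πr² = 37.61 m².
T⁴ = P/(εσA) = 2070/(0.82·5.67×10⁻⁸·37.61) = 1.184×10⁹ K⁴.
T = (1.184×10⁹)^(1/4).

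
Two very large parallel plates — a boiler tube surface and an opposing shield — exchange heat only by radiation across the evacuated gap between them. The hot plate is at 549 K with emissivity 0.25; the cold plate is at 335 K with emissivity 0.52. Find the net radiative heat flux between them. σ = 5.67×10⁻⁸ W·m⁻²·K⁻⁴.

For two infinite grey parallel plates, q = σ(T₁⁴ − T₂⁴)/(1/ε₁ + 1/ε₂ − 1).
T₁⁴ − T₂⁴ = 9.084×10¹⁰ − 1.259×10¹⁰ = 7.825×10¹⁰ K⁴.
1/ε₁ + 1/ε₂ − 1 = 4.000 + 1.923 − 1 = 4.923.
q = 5.67×10⁻⁸ × 7.825×10¹⁰ / 4.923.

q ≈ 901 W/m²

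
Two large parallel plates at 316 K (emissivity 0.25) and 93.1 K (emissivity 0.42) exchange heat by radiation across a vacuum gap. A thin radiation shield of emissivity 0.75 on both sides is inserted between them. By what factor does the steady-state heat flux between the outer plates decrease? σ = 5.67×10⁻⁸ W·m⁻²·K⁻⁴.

factor ≈ 1.31

Without shield: q₀ = σΔ(T⁴)/(1/ε₁+1/ε₂−1) with denominator 5.381.
With shield the two gaps are in series; the resistances add: (1/ε₁+1/ε_s−1)+(1/ε_s+1/ε₂−1) = 4.333+2.714 = 7.048.
Heat-flux ratio q₀/q = 7.048/5.381.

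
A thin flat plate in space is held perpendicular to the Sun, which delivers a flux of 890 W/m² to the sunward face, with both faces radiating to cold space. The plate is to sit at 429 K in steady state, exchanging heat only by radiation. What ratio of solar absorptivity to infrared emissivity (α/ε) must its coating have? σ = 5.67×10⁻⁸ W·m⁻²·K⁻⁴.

Balance: αS·A = εσ·2A·T⁴ ⇒ α/ε = 2σT⁴/S.
α/ε = 2·5.67×10⁻⁸·(429)⁴/890 = 2·5.67×10⁻⁸·3.387×10¹⁰/890.

α/ε ≈ 4.32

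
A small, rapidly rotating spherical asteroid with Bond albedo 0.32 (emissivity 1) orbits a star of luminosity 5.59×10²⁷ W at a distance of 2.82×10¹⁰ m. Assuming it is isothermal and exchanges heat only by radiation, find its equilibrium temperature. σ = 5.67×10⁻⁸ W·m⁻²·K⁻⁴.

T ≈ 1140 K

First find the stellar flux at distance d: S = L/(4πd²) = 5.59×10²⁷/(4π·(2.82×10¹⁰)²) = 5.594×10⁵ W/m².
For an isothermal sphere, absorbed (1−a)S·πr² = emitted σ·4πr²·T⁴, so T⁴ = (1−a)S/(4σ).
T⁴ = 0.680·5.594×10⁵/(4·5.67×10⁻⁸) = 1.677×10¹² K⁴.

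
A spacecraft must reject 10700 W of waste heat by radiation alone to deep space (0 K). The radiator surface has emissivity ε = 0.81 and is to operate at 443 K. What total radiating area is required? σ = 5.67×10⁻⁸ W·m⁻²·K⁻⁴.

A ≈ 6.05 m²

P = εσA T⁴ ⇒ A = P/(εσT⁴).
T⁴ = 3.851×10¹⁰ K⁴.
A = 10700/(0.81 × 5.67×10⁻⁸ × 3.851×10¹⁰).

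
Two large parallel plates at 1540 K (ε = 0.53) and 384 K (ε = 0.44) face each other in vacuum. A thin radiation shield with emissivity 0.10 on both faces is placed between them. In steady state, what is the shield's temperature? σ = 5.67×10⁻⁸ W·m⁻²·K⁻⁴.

In steady state the net flux on the hot side equals that on the cold side.
σ(T₁⁴−T_s⁴)/D₁ = σ(T_s⁴−T₂⁴)/D₂, with D₁ = 1/ε₁+1/ε_s−1 = 10.89, D₂ = 1/ε_s+1/ε₂−1 = 11.27.
Solve for T_s⁴: T_s⁴ = (D₂·T₁⁴ + D₁·T₂⁴)/(D₁+D₂) = 2.872×10¹² K⁴.

T_s ≈ 1300 K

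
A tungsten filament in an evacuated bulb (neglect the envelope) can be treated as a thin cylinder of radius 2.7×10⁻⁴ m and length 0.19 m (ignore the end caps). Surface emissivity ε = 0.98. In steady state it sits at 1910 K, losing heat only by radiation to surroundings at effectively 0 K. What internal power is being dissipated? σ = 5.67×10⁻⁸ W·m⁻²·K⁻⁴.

Steady state: P = εσA T⁴.
A = 2πrL = 3.223×10⁻⁴ m²; T⁴ = (1910)⁴ = 1.331×10¹³ K⁴.
P = 0.98 × 5.67×10⁻⁸ × 3.223×10⁻⁴ × 1.331×10¹³.

P ≈ 238 W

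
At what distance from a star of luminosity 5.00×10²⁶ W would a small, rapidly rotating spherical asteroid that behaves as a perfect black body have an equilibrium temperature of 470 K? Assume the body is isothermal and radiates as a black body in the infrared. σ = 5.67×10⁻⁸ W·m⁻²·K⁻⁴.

For an isothermal black-emitting sphere, (1−a)S·πr² = σ·4πr²·T⁴ ⇒ S = 4σT⁴/(1−a).
S = 4·5.67×10⁻⁸·(470)⁴/1.00 = 11070 W/m².
Flux falls as S = L/(4πd²), so d = √(L/(4πS)) = √(5.00×10²⁶/(4π·11070)).

d ≈ 6.00×10¹⁰ m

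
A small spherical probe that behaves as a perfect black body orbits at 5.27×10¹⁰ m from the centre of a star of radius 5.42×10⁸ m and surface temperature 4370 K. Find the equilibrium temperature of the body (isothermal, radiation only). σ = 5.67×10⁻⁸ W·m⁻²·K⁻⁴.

T ≈ 313 K

The star's surface emits σT_*⁴; at distance d the flux is S = σT_*⁴(R_*/d)².
S = 5.67×10⁻⁸·(4370)⁴·(5.42×10⁸/5.27×10¹⁰)² = 2187 W/m².
For an isothermal sphere T⁴ = (1−a)S/(4σ) = 9.644×10⁹ K⁴.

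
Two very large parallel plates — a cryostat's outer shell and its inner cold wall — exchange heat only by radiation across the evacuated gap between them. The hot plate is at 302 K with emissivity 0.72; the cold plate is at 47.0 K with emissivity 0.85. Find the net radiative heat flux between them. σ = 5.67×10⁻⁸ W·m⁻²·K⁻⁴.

For two infinite grey parallel plates, q = σ(T₁⁴ − T₂⁴)/(1/ε₁ + 1/ε₂ − 1).
T₁⁴ − T₂⁴ = 8.318×10⁹ − 4.880×10⁶ = 8.313×10⁹ K⁴.
1/ε₁ + 1/ε₂ − 1 = 1.389 + 1.176 − 1 = 1.565.
q = 5.67×10⁻⁸ × 8.313×10⁹ / 1.565.

q ≈ 301 W/m²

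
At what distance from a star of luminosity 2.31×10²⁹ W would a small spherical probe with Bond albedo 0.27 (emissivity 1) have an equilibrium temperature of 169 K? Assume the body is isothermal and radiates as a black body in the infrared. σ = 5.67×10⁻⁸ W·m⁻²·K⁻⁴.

d ≈ 8.52×10¹² m

For an isothermal black-emitting sphere, (1−a)S·πr² = σ·4πr²·T⁴ ⇒ S = 4σT⁴/(1−a).
S = 4·5.67×10⁻⁸·(169)⁴/0.730 = 253.4 W/m².
Flux falls as S = L/(4πd²), so d = √(L/(4πS)) = √(2.31×10²⁹/(4π·253.4)).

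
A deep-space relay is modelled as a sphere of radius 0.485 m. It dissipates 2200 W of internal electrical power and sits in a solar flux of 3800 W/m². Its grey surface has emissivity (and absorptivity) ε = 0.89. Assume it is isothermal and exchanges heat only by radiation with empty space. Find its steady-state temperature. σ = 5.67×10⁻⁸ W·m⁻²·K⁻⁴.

T ≈ 421 K

At steady state, absorbed solar power + internal power = radiated power.
Absorbed: α·S·A_cross = 0.89·3800·0.7390 = 2499 W (cross-section πr²).
Total input = 2499 + 2200 = 4699 W.
Radiated: εσ·A_surf·T⁴ with A_surf = 4πr² = 2.956 m².
T⁴ = 4699/(0.89·5.67×10⁻⁸·2.956) = 3.150×10¹⁰ K⁴.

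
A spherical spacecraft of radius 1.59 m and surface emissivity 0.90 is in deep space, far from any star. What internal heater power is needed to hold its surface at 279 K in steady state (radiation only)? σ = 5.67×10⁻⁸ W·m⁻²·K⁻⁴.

P ≈ 9820 W

P = εσ·4πr²·T⁴.
4πr² = 31.77 m²; T⁴ = 6.059×10⁹ K⁴.
P = 0.90·5.67×10⁻⁸·31.77·6.059×10⁹.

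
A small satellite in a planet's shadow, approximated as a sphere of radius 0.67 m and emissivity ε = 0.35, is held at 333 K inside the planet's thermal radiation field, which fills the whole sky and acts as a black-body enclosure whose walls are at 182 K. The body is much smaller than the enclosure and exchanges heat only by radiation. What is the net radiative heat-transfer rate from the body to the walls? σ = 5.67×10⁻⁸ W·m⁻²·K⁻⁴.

P_net ≈ 1250 W

For a small grey body in a large enclosure: P_net = εσA(T_body⁴ − T_wall⁴).
A = 4πr² = 5.641 m²; T_body⁴ − T_wall⁴ = 1.230×10¹⁰ − 1.097×10⁹ = 1.120×10¹⁰ K⁴.
|P_net| = 0.35·5.67×10⁻⁸·5.641·1.120×10¹⁰.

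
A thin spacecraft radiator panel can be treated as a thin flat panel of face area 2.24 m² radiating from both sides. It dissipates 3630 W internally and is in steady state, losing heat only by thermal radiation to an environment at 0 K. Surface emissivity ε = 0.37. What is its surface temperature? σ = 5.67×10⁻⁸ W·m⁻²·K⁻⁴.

T ≈ 443 K

Steady state: internal power = radiated power, P = εσA T⁴.
Radiating area A = 2·2.24 = 4.480 m².
T⁴ = P/(εσA) = 3630/(0.37·5.67×10⁻⁸·4.480) = 3.862×10¹⁰ K⁴.
T = (3.862×10¹⁰)^(1/4).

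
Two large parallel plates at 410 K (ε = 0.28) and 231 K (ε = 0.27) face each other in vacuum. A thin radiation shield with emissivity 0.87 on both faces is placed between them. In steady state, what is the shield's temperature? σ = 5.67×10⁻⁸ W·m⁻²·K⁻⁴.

T_s ≈ 354 K

In steady state the net flux on the hot side equals that on the cold side.
σ(T₁⁴−T_s⁴)/D₁ = σ(T_s⁴−T₂⁴)/D₂, with D₁ = 1/ε₁+1/ε_s−1 = 3.721, D₂ = 1/ε_s+1/ε₂−1 = 3.853.
Solve for T_s⁴: T_s⁴ = (D₂·T₁⁴ + D₁·T₂⁴)/(D₁+D₂) = 1.577×10¹⁰ K⁴.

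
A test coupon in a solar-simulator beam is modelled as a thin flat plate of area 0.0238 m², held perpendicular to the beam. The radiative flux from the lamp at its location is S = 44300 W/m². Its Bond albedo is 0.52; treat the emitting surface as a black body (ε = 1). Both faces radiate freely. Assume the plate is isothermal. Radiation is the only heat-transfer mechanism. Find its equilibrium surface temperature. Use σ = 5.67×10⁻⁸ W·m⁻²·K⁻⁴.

At equilibrium, absorbed power = emitted power.
Absorbing cross-section = A = 0.02380 m²; emitting surface = 2A = 0.04760 m² (ratio 2).
(1−a)S·A_cross = εσ·A_surf·T⁴  ⇒  T⁴ = (1−a)S/(2σ).
T⁴ = 0.480·44300/(2·5.67×10⁻⁸) = 1.875×10¹¹ K⁴.
T = (1.875×10¹¹)^(1/4).

T ≈ 658 K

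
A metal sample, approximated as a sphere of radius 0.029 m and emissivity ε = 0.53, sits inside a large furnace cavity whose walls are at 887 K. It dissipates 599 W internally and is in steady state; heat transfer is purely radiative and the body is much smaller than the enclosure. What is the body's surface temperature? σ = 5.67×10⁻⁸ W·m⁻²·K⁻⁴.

For a small grey body in a large enclosure, net radiated power = εσA(T⁴ − T_w⁴).
Steady state: P = εσA(T⁴ − T_w⁴) with A = 4πr² = 0.01057 m².
T⁴ = P/(εσA) + T_w⁴ = 599/(0.53·5.67×10⁻⁸·0.01057) + (887)⁴
    = 1.886×10¹² + 6.190×10¹¹ = 2.505×10¹² K⁴.

T ≈ 1260 K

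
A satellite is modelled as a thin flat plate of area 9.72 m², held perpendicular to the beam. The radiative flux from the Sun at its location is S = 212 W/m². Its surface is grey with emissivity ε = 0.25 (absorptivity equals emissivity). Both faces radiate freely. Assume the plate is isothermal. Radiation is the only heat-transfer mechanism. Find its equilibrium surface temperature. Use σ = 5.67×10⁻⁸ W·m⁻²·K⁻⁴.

T ≈ 208 K

At equilibrium, absorbed power = emitted power.
Absorbing cross-section = A = 9.720 m²; emitting surface = 2A = 19.44 m² (ratio 2).
εS·A_cross = εσ·A_surf·T⁴  ⇒  T⁴ = S/(2σ)   (ε cancels).
T⁴ = 212/(2·5.67×10⁻⁸) = 1.869×10⁹ K⁴.
T = (1.869×10⁹)^(1/4).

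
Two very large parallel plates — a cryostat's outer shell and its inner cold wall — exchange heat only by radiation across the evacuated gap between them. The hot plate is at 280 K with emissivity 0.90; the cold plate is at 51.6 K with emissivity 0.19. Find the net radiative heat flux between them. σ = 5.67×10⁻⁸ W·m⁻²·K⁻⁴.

q ≈ 64.8 W/m²

For two infinite grey parallel plates, q = σ(T₁⁴ − T₂⁴)/(1/ε₁ + 1/ε₂ − 1).
T₁⁴ − T₂⁴ = 6.147×10⁹ − 7.089×10⁶ = 6.139×10⁹ K⁴.
1/ε₁ + 1/ε₂ − 1 = 1.111 + 5.263 − 1 = 5.374.
q = 5.67×10⁻⁸ × 6.139×10⁹ / 5.374.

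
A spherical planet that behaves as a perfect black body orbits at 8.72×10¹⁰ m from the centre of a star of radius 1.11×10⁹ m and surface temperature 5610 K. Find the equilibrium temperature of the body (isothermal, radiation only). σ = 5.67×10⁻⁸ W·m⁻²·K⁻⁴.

The star's surface emits σT_*⁴; at distance d the flux is S = σT_*⁴(R_*/d)².
S = 5.67×10⁻⁸·(5610)⁴·(1.11×10⁹/8.72×10¹⁰)² = 9100 W/m².
For an isothermal sphere T⁴ = (1−a)S/(4σ) = 4.012×10¹⁰ K⁴.

T ≈ 448 K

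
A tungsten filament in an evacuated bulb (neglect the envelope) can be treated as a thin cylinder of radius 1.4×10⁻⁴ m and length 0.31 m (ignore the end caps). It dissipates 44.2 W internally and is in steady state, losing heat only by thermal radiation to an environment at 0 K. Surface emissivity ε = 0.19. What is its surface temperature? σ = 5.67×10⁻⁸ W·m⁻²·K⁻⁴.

T ≈ 1970 K

Steady state: internal power = radiated power, P = εσA T⁴.
Radiating area A = 2πrL = 2.727×10⁻⁴ m².
T⁴ = P/(εσA) = 44.2/(0.19·5.67×10⁻⁸·2.727×10⁻⁴) = 1.505×10¹³ K⁴.
T = (1.505×10¹³)^(1/4).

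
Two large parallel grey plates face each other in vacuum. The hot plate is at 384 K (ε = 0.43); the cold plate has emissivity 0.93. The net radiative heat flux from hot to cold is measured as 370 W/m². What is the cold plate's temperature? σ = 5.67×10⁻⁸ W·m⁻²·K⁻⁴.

T₂ ≈ 279 K

q = σ(T₁⁴ − T₂⁴)/(1/ε₁ + 1/ε₂ − 1); denominator = 2.401.
T₂⁴ = T₁⁴ − q·(1/ε₁+1/ε₂−1)/σ = 2.174×10¹⁰ − 370·2.401/5.67×10⁻⁸
    = 6.076×10⁹ K⁴.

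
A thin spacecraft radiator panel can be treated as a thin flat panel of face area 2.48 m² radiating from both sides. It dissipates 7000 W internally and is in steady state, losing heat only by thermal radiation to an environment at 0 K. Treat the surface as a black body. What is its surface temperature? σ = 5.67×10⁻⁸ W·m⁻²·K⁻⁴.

Steady state: internal power = radiated power, P = εσA T⁴.
Radiating area A = 2·2.48 = 4.960 m².
T⁴ = P/(εσA) = 7000/(1.0·5.67×10⁻⁸·4.960) = 2.489×10¹⁰ K⁴.
T = (2.489×10¹⁰)^(1/4).

T ≈ 397 K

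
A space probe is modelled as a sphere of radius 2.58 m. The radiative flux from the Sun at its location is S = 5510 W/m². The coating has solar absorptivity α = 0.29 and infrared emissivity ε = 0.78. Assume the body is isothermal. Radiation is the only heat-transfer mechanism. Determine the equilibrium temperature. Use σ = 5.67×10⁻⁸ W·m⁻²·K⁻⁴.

At equilibrium, absorbed power = emitted power.
Absorbing cross-section = πr² = 20.91 m²; emitting surface = 4πr² = 83.65 m² (ratio 4).
αS·A_cross = εσ·A_surf·T⁴  ⇒  T⁴ = αS/(ε·4σ).
T⁴ = 0.290·5510/(0.78·4·5.67×10⁻⁸) = 9.033×10⁹ K⁴.
T = (9.033×10⁹)^(1/4).

T ≈ 308 K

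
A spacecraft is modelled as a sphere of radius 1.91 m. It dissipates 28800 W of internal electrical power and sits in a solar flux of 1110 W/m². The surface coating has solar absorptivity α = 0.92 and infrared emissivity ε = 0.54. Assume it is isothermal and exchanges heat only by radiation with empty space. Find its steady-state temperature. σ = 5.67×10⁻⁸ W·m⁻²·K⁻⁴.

T ≈ 412 K

At steady state, absorbed solar power + internal power = radiated power.
Absorbed: α·S·A_cross = 0.92·1110·11.46 = 11700 W (cross-section πr²).
Total input = 11700 + 28800 = 40500 W.
Radiated: εσ·A_surf·T⁴ with A_surf = 4πr² = 45.84 m².
T⁴ = 40500/(0.54·5.67×10⁻⁸·45.84) = 2.886×10¹⁰ K⁴.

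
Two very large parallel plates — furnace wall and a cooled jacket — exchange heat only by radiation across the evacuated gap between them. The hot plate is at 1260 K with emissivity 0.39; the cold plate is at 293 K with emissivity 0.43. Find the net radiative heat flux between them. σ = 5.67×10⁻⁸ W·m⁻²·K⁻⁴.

q ≈ 36600 W/m²

For two infinite grey parallel plates, q = σ(T₁⁴ − T₂⁴)/(1/ε₁ + 1/ε₂ − 1).
T₁⁴ − T₂⁴ = 2.520×10¹² − 7.370×10⁹ = 2.513×10¹² K⁴.
1/ε₁ + 1/ε₂ − 1 = 2.564 + 2.326 − 1 = 3.890.
q = 5.67×10⁻⁸ × 2.513×10¹² / 3.890.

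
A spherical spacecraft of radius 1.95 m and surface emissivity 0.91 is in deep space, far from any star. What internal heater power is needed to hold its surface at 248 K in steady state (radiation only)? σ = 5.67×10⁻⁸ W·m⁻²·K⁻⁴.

P = εσ·4πr²·T⁴.
4πr² = 47.78 m²; T⁴ = 3.783×10⁹ K⁴.
P = 0.91·5.67×10⁻⁸·47.78·3.783×10⁹.

P ≈ 9330 W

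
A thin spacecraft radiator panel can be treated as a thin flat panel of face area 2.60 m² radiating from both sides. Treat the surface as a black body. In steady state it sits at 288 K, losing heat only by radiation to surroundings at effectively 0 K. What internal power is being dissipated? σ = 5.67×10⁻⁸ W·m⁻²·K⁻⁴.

P ≈ 2030 W

Steady state: P = εσA T⁴.
A = 2·2.60 = 5.200 m²; T⁴ = (288)⁴ = 6.880×10⁹ K⁴.
P = 1.0 × 5.67×10⁻⁸ × 5.200 × 6.880×10⁹.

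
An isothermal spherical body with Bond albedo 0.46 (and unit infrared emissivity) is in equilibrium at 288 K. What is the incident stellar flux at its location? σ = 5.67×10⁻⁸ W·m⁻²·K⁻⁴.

S ≈ 2890 W/m²

(1−a)S·πr² = σ·4πr²·T⁴ ⇒ S = 4σT⁴/(1−a).
S = 4·5.67×10⁻⁸·6.880×10⁹/0.540.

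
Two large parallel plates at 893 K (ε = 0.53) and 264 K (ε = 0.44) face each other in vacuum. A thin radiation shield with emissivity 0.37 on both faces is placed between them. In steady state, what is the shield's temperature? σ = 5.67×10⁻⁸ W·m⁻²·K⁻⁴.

T_s ≈ 762 K

In steady state the net flux on the hot side equals that on the cold side.
σ(T₁⁴−T_s⁴)/D₁ = σ(T_s⁴−T₂⁴)/D₂, with D₁ = 1/ε₁+1/ε_s−1 = 3.589, D₂ = 1/ε_s+1/ε₂−1 = 3.975.
Solve for T_s⁴: T_s⁴ = (D₂·T₁⁴ + D₁·T₂⁴)/(D₁+D₂) = 3.365×10¹¹ K⁴.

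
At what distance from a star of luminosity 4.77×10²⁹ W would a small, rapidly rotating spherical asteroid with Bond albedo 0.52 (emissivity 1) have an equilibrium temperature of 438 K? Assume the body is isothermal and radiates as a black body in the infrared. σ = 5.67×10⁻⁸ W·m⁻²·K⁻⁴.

For an isothermal black-emitting sphere, (1−a)S·πr² = σ·4πr²·T⁴ ⇒ S = 4σT⁴/(1−a).
S = 4·5.67×10⁻⁸·(438)⁴/0.480 = 17390 W/m².
Flux falls as S = L/(4πd²), so d = √(L/(4πS)) = √(4.77×10²⁹/(4π·17390)).

d ≈ 1.48×10¹² m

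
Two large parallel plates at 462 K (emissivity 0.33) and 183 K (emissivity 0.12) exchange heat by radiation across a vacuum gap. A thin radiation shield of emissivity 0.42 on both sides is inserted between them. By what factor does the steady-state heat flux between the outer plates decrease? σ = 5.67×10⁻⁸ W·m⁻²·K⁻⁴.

factor ≈ 1.36

Without shield: q₀ = σΔ(T⁴)/(1/ε₁+1/ε₂−1) with denominator 10.36.
With shield the two gaps are in series; the resistances add: (1/ε₁+1/ε_s−1)+(1/ε_s+1/ε₂−1) = 4.411+9.714 = 14.13.
Heat-flux ratio q₀/q = 14.13/10.36.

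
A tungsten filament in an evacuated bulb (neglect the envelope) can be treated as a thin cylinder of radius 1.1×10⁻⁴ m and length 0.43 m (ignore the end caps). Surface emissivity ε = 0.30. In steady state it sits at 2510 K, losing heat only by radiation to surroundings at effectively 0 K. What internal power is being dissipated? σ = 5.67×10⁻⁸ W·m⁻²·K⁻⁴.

Steady state: P = εσA T⁴.
A = 2πrL = 2.972×10⁻⁴ m²; T⁴ = (2510)⁴ = 3.969×10¹³ K⁴.
P = 0.30 × 5.67×10⁻⁸ × 2.972×10⁻⁴ × 3.969×10¹³.

P ≈ 201 W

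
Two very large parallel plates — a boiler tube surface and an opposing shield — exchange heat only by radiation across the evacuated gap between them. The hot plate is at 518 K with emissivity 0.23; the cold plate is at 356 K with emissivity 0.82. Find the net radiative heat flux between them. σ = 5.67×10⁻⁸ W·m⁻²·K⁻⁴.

For two infinite grey parallel plates, q = σ(T₁⁴ − T₂⁴)/(1/ε₁ + 1/ε₂ − 1).
T₁⁴ − T₂⁴ = 7.200×10¹⁰ − 1.606×10¹⁰ = 5.594×10¹⁰ K⁴.
1/ε₁ + 1/ε₂ − 1 = 4.348 + 1.220 − 1 = 4.567.
q = 5.67×10⁻⁸ × 5.594×10¹⁰ / 4.567.

q ≈ 694 W/m²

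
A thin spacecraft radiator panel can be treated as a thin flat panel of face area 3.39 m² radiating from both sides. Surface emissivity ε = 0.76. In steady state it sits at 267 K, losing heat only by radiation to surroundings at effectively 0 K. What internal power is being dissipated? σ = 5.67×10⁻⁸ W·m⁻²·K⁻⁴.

Steady state: P = εσA T⁴.
A = 2·3.39 = 6.780 m²; T⁴ = (267)⁴ = 5.082×10⁹ K⁴.
P = 0.76 × 5.67×10⁻⁸ × 6.780 × 5.082×10⁹.

P ≈ 1480 W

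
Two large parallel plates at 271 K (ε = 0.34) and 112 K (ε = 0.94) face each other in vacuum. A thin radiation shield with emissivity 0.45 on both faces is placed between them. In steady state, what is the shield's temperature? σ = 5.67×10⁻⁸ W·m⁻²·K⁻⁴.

In steady state the net flux on the hot side equals that on the cold side.
σ(T₁⁴−T_s⁴)/D₁ = σ(T_s⁴−T₂⁴)/D₂, with D₁ = 1/ε₁+1/ε_s−1 = 4.163, D₂ = 1/ε_s+1/ε₂−1 = 2.286.
Solve for T_s⁴: T_s⁴ = (D₂·T₁⁴ + D₁·T₂⁴)/(D₁+D₂) = 2.013×10⁹ K⁴.

T_s ≈ 212 K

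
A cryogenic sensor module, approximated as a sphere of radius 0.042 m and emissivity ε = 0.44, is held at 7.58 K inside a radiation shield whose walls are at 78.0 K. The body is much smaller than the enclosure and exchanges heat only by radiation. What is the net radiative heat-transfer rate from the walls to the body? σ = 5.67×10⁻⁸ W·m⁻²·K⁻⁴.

For a small grey body in a large enclosure: P_net = εσA(T_body⁴ − T_wall⁴).
A = 4πr² = 0.02217 m²; T_body⁴ − T_wall⁴ = 3301 − 3.702×10⁷ = -3.701×10⁷ K⁴.
|P_net| = 0.44·5.67×10⁻⁸·0.02217·3.701×10⁷.

P_net ≈ 0.0205 W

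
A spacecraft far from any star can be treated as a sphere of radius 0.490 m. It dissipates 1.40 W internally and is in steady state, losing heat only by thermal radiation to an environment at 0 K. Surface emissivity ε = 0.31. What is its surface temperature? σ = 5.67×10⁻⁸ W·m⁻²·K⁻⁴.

T ≈ 71.7 K

Steady state: internal power = radiated power, P = εσA T⁴.
Radiating area A = 4πr² = 3.017 m².
T⁴ = P/(εσA) = 1.40/(0.31·5.67×10⁻⁸·3.017) = 2.640×10⁷ K⁴.
T = (2.640×10⁷)^(1/4).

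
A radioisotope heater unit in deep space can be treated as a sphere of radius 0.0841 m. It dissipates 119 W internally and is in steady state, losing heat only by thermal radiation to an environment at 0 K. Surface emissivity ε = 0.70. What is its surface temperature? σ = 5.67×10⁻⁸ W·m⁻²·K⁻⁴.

Steady state: internal power = radiated power, P = εσA T⁴.
Radiating area A = 4πr² = 0.08888 m².
T⁴ = P/(εσA) = 119/(0.70·5.67×10⁻⁸·0.08888) = 3.373×10¹⁰ K⁴.
T = (3.373×10¹⁰)^(1/4).

T ≈ 429 K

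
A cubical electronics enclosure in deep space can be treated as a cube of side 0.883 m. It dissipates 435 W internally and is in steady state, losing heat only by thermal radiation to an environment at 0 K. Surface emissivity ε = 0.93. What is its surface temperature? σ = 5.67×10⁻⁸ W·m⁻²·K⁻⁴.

T ≈ 205 K

Steady state: internal power = radiated power, P = εσA T⁴.
Radiating area A = 6L² = 4.678 m².
T⁴ = P/(εσA) = 435/(0.93·5.67×10⁻⁸·4.678) = 1.763×10⁹ K⁴.
T = (1.763×10⁹)^(1/4).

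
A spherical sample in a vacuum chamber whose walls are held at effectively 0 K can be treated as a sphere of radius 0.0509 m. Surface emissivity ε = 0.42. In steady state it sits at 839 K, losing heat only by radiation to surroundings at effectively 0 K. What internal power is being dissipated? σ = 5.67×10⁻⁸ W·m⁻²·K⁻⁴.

Steady state: P = εσA T⁴.
A = 4πr² = 0.03256 m²; T⁴ = (839)⁴ = 4.955×10¹¹ K⁴.
P = 0.42 × 5.67×10⁻⁸ × 0.03256 × 4.955×10¹¹.

P ≈ 384 W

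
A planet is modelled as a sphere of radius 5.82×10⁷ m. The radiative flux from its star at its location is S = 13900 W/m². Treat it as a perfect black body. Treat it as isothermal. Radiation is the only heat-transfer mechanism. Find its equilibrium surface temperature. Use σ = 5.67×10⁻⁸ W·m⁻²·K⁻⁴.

At equilibrium, absorbed power = emitted power.
Absorbing cross-section = πr² = 1.064×10¹⁶ m²; emitting surface = 4πr² = 4.257×10¹⁶ m² (ratio 4).
S·A_cross = εσ·A_surf·T⁴  ⇒  T⁴ = S/(4σ).
T⁴ = 1.00·13900/(4·5.67×10⁻⁸) = 6.129×10¹⁰ K⁴.
T = (6.129×10¹⁰)^(1/4).

T ≈ 498 K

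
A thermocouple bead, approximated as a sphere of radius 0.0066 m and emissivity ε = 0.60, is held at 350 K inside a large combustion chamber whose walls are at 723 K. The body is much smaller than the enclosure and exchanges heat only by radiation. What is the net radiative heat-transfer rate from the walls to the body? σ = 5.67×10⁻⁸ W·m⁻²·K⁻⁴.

P_net ≈ 4.81 W

For a small grey body in a large enclosure: P_net = εσA(T_body⁴ − T_wall⁴).
A = 4πr² = 5.474×10⁻⁴ m²; T_body⁴ − T_wall⁴ = 1.501×10¹⁰ − 2.732×10¹¹ = -2.582×10¹¹ K⁴.
|P_net| = 0.60·5.67×10⁻⁸·5.474×10⁻⁴·2.582×10¹¹.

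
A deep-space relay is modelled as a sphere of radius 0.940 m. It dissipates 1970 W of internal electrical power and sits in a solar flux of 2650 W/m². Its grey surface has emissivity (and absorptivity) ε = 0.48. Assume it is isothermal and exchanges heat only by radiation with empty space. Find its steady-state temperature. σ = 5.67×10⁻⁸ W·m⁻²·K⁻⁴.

T ≈ 367 K

At steady state, absorbed solar power + internal power = radiated power.
Absorbed: α·S·A_cross = 0.48·2650·2.776 = 3531 W (cross-section πr²).
Total input = 3531 + 1970 = 5501 W.
Radiated: εσ·A_surf·T⁴ with A_surf = 4πr² = 11.10 m².
T⁴ = 5501/(0.48·5.67×10⁻⁸·11.10) = 1.820×10¹⁰ K⁴.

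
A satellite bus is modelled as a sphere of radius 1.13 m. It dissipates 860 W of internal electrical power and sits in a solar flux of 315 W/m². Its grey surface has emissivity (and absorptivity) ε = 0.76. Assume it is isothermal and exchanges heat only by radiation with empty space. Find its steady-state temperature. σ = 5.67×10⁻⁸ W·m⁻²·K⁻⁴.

At steady state, absorbed solar power + internal power = radiated power.
Absorbed: α·S·A_cross = 0.76·315·4.011 = 960.4 W (cross-section πr²).
Total input = 960.4 + 860 = 1820 W.
Radiated: εσ·A_surf·T⁴ with A_surf = 4πr² = 16.05 m².
T⁴ = 1820/(0.76·5.67×10⁻⁸·16.05) = 2.633×10⁹ K⁴.

T ≈ 227 K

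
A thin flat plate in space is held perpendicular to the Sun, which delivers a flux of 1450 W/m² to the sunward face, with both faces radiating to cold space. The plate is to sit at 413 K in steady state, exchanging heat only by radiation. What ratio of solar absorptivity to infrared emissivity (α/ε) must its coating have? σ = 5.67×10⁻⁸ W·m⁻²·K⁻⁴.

α/ε ≈ 2.28

Balance: αS·A = εσ·2A·T⁴ ⇒ α/ε = 2σT⁴/S.
α/ε = 2·5.67×10⁻⁸·(413)⁴/1450 = 2·5.67×10⁻⁸·2.909×10¹⁰/1450.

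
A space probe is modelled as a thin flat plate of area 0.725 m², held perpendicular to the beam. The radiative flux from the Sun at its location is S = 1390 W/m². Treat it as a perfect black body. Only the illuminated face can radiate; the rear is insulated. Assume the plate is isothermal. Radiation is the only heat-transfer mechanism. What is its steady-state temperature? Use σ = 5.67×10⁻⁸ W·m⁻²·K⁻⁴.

T ≈ 396 K

At equilibrium, absorbed power = emitted power.
Absorbing cross-section = A = 0.7250 m²; emitting surface = A = 0.7250 m² (ratio 1).
S·A_cross = εσ·A_surf·T⁴  ⇒  T⁴ = S/(1σ).
T⁴ = 1.00·1390/(1·5.67×10⁻⁸) = 2.451×10¹⁰ K⁴.
T = (2.451×10¹⁰)^(1/4).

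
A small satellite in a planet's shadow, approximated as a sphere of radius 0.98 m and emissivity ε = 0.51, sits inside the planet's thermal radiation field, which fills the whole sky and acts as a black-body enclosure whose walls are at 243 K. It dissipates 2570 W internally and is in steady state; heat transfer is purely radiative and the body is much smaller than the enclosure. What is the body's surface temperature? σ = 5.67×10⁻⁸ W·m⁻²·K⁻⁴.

For a small grey body in a large enclosure, net radiated power = εσA(T⁴ − T_w⁴).
Steady state: P = εσA(T⁴ − T_w⁴) with A = 4πr² = 12.07 m².
T⁴ = P/(εσA) + T_w⁴ = 2570/(0.51·5.67×10⁻⁸·12.07) + (243)⁴
    = 7.364×10⁹ + 3.487×10⁹ = 1.085×10¹⁰ K⁴.

T ≈ 323 K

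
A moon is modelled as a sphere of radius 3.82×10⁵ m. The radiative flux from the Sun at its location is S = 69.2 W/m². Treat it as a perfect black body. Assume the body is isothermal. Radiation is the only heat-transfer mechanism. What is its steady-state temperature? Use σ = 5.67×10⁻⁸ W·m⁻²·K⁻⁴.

T ≈ 132 K

At equilibrium, absorbed power = emitted power.
Absorbing cross-section = πr² = 4.584×10¹¹ m²; emitting surface = 4πr² = 1.834×10¹² m² (ratio 4).
S·A_cross = εσ·A_surf·T⁴  ⇒  T⁴ = S/(4σ).
T⁴ = 1.00·69.2/(4·5.67×10⁻⁸) = 3.051×10⁸ K⁴.
T = (3.051×10⁸)^(1/4).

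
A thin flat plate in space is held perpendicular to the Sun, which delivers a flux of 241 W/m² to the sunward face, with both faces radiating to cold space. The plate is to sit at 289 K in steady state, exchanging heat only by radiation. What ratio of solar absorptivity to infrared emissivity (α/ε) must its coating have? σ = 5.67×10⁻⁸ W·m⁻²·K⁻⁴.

Balance: αS·A = εσ·2A·T⁴ ⇒ α/ε = 2σT⁴/S.
α/ε = 2·5.67×10⁻⁸·(289)⁴/241 = 2·5.67×10⁻⁸·6.976×10⁹/241.

α/ε ≈ 3.28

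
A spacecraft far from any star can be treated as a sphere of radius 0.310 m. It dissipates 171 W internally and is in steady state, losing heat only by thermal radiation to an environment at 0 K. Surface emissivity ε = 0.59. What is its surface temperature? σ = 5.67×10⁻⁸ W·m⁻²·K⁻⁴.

T ≈ 255 K

Steady state: internal power = radiated power, P = εσA T⁴.
Radiating area A = 4πr² = 1.208 m².
T⁴ = P/(εσA) = 171/(0.59·5.67×10⁻⁸·1.208) = 4.233×10⁹ K⁴.
T = (4.233×10⁹)^(1/4).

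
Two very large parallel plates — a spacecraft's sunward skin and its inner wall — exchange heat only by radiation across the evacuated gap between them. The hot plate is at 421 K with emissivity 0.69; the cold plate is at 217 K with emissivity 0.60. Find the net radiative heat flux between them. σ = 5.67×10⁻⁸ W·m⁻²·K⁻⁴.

For two infinite grey parallel plates, q = σ(T₁⁴ − T₂⁴)/(1/ε₁ + 1/ε₂ − 1).
T₁⁴ − T₂⁴ = 3.141×10¹⁰ − 2.217×10⁹ = 2.920×10¹⁰ K⁴.
1/ε₁ + 1/ε₂ − 1 = 1.449 + 1.667 − 1 = 2.116.
q = 5.67×10⁻⁸ × 2.920×10¹⁰ / 2.116.

q ≈ 782 W/m²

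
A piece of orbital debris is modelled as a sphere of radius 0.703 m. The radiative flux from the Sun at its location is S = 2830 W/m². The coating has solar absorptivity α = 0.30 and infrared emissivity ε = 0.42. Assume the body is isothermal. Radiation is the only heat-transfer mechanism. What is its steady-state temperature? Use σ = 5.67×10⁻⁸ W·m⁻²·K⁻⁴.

T ≈ 307 K

At equilibrium, absorbed power = emitted power.
Absorbing cross-section = πr² = 1.553 m²; emitting surface = 4πr² = 6.210 m² (ratio 4).
αS·A_cross = εσ·A_surf·T⁴  ⇒  T⁴ = αS/(ε·4σ).
T⁴ = 0.300·2830/(0.42·4·5.67×10⁻⁸) = 8.913×10⁹ K⁴.
T = (8.913×10⁹)^(1/4).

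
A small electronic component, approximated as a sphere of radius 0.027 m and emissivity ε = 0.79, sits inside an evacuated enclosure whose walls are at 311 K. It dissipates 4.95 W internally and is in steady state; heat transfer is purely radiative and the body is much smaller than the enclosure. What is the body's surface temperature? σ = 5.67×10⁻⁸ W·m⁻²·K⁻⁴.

T ≈ 383 K

For a small grey body in a large enclosure, net radiated power = εσA(T⁴ − T_w⁴).
Steady state: P = εσA(T⁴ − T_w⁴) with A = 4πr² = 0.009161 m².
T⁴ = P/(εσA) + T_w⁴ = 4.95/(0.79·5.67×10⁻⁸·0.009161) + (311)⁴
    = 1.206×10¹⁰ + 9.355×10⁹ = 2.142×10¹⁰ K⁴.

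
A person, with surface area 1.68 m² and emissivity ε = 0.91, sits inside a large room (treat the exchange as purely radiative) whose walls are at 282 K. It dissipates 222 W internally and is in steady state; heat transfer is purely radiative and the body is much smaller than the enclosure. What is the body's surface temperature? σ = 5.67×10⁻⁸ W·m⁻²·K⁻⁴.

For a small grey body in a large enclosure, net radiated power = εσA(T⁴ − T_w⁴).
Steady state: P = εσA(T⁴ − T_w⁴) with A = 1.68 m².
T⁴ = P/(εσA) + T_w⁴ = 222/(0.91·5.67×10⁻⁸·1.680) + (282)⁴
    = 2.561×10⁹ + 6.324×10⁹ = 8.885×10⁹ K⁴.

T ≈ 307 K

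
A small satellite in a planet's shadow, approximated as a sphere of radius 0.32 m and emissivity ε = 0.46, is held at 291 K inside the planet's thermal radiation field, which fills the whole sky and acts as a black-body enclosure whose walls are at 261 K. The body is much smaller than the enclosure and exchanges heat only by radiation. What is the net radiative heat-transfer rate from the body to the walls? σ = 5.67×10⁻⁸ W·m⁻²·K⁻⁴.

P_net ≈ 84.9 W

For a small grey body in a large enclosure: P_net = εσA(T_body⁴ − T_wall⁴).
A = 4πr² = 1.287 m²; T_body⁴ − T_wall⁴ = 7.171×10⁹ − 4.640×10⁹ = 2.530×10⁹ K⁴.
|P_net| = 0.46·5.67×10⁻⁸·1.287·2.530×10⁹.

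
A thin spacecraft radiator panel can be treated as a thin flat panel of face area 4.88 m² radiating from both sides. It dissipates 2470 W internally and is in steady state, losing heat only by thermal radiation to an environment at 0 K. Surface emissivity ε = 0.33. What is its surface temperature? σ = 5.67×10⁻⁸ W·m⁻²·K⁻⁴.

Steady state: internal power = radiated power, P = εσA T⁴.
Radiating area A = 2·4.88 = 9.760 m².
T⁴ = P/(εσA) = 2470/(0.33·5.67×10⁻⁸·9.760) = 1.353×10¹⁰ K⁴.
T = (1.353×10¹⁰)^(1/4).

T ≈ 341 K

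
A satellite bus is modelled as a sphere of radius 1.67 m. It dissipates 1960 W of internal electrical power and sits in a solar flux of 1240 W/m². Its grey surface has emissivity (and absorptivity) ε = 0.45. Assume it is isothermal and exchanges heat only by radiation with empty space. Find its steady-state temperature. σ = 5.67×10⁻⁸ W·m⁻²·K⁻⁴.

At steady state, absorbed solar power + internal power = radiated power.
Absorbed: α·S·A_cross = 0.45·1240·8.762 = 4889 W (cross-section πr²).
Total input = 4889 + 1960 = 6849 W.
Radiated: εσ·A_surf·T⁴ with A_surf = 4πr² = 35.05 m².
T⁴ = 6849/(0.45·5.67×10⁻⁸·35.05) = 7.659×10⁹ K⁴.

T ≈ 296 K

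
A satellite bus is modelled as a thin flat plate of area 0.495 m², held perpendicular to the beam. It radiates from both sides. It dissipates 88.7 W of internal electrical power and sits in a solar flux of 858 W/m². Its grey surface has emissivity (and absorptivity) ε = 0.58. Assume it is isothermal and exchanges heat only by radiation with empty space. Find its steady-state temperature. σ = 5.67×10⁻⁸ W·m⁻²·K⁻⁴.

At steady state, absorbed solar power + internal power = radiated power.
Absorbed: α·S·A_cross = 0.58·858·0.4950 = 246.3 W (cross-section A).
Total input = 246.3 + 88.7 = 335.0 W.
Radiated: εσ·A_surf·T⁴ with A_surf = 2A = 0.9900 m².
T⁴ = 335.0/(0.58·5.67×10⁻⁸·0.9900) = 1.029×10¹⁰ K⁴.

T ≈ 319 K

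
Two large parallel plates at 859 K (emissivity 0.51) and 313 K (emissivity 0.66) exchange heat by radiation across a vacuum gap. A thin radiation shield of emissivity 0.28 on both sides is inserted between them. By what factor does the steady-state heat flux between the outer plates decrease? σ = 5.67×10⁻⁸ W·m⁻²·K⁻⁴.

factor ≈ 3.48

Without shield: q₀ = σΔ(T⁴)/(1/ε₁+1/ε₂−1) with denominator 2.476.
With shield the two gaps are in series; the resistances add: (1/ε₁+1/ε_s−1)+(1/ε_s+1/ε₂−1) = 4.532+4.087 = 8.619.
Heat-flux ratio q₀/q = 8.619/2.476.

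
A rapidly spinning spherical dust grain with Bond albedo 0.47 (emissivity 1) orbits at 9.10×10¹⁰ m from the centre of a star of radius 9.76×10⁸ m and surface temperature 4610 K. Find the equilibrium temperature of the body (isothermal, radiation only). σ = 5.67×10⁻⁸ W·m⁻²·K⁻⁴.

The star's surface emits σT_*⁴; at distance d the flux is S = σT_*⁴(R_*/d)².
S = 5.67×10⁻⁸·(4610)⁴·(9.76×10⁸/9.10×10¹⁰)² = 2946 W/m².
For an isothermal sphere T⁴ = (1−a)S/(4σ) = 6.884×10⁹ K⁴.

T ≈ 288 K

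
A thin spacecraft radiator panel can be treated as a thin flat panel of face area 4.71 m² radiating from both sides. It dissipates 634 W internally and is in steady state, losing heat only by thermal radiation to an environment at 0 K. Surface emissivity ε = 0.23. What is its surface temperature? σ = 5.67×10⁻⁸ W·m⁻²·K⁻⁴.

T ≈ 268 K

Steady state: internal power = radiated power, P = εσA T⁴.
Radiating area A = 2·4.71 = 9.420 m².
T⁴ = P/(εσA) = 634/(0.23·5.67×10⁻⁸·9.420) = 5.161×10⁹ K⁴.
T = (5.161×10⁹)^(1/4).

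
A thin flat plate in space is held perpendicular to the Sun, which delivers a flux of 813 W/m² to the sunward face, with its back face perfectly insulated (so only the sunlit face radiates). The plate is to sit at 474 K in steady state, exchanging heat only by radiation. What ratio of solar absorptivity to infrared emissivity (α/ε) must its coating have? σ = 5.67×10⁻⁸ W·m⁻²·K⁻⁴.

Balance: αS·A = εσ·1A·T⁴ ⇒ α/ε = σT⁴/S.
α/ε = 5.67×10⁻⁸·(474)⁴/813 = 5.67×10⁻⁸·5.048×10¹⁰/813.

α/ε ≈ 3.52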